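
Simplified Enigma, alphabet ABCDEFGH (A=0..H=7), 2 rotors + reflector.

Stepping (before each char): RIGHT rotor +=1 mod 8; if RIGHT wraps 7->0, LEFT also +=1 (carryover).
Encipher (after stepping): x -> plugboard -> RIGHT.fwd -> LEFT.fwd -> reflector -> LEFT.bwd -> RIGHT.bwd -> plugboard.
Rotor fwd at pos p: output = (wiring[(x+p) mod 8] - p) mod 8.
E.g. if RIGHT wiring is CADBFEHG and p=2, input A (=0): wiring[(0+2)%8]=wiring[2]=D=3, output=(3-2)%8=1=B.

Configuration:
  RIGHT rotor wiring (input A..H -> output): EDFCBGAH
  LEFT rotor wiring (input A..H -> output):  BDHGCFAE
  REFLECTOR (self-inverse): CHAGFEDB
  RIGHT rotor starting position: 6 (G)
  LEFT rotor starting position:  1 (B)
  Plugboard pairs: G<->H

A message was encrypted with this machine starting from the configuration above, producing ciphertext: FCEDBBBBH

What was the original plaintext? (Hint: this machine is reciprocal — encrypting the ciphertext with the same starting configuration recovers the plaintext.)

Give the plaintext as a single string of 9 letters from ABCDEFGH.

Char 1 ('F'): step: R->7, L=1; F->plug->F->R->C->L->F->refl->E->L'->E->R'->C->plug->C
Char 2 ('C'): step: R->0, L->2 (L advanced); C->plug->C->R->F->L->C->refl->A->L'->C->R'->D->plug->D
Char 3 ('E'): step: R->1, L=2; E->plug->E->R->F->L->C->refl->A->L'->C->R'->A->plug->A
Char 4 ('D'): step: R->2, L=2; D->plug->D->R->E->L->G->refl->D->L'->D->R'->A->plug->A
Char 5 ('B'): step: R->3, L=2; B->plug->B->R->G->L->H->refl->B->L'->H->R'->A->plug->A
Char 6 ('B'): step: R->4, L=2; B->plug->B->R->C->L->A->refl->C->L'->F->R'->A->plug->A
Char 7 ('B'): step: R->5, L=2; B->plug->B->R->D->L->D->refl->G->L'->E->R'->H->plug->G
Char 8 ('B'): step: R->6, L=2; B->plug->B->R->B->L->E->refl->F->L'->A->R'->H->plug->G
Char 9 ('H'): step: R->7, L=2; H->plug->G->R->H->L->B->refl->H->L'->G->R'->D->plug->D

Answer: CDAAAAGGD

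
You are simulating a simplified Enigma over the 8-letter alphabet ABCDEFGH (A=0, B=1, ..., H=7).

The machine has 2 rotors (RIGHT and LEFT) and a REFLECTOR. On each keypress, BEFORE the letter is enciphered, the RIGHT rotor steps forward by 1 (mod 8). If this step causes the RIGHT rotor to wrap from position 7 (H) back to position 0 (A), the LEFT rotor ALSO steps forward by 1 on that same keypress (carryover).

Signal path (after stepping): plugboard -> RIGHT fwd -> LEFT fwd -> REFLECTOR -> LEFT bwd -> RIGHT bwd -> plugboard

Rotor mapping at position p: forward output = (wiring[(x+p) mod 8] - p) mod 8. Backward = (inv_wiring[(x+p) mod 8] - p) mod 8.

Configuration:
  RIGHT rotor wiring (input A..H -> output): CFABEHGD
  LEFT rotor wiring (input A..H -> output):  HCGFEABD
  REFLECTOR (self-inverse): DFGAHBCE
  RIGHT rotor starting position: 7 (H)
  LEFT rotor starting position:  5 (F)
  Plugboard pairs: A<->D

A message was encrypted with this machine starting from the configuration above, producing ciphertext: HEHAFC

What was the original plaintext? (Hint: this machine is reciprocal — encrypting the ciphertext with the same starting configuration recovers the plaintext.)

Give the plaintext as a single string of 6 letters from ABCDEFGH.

Answer: BBAHCH

Derivation:
Char 1 ('H'): step: R->0, L->6 (L advanced); H->plug->H->R->D->L->E->refl->H->L'->F->R'->B->plug->B
Char 2 ('E'): step: R->1, L=6; E->plug->E->R->G->L->G->refl->C->L'->H->R'->B->plug->B
Char 3 ('H'): step: R->2, L=6; H->plug->H->R->D->L->E->refl->H->L'->F->R'->D->plug->A
Char 4 ('A'): step: R->3, L=6; A->plug->D->R->D->L->E->refl->H->L'->F->R'->H->plug->H
Char 5 ('F'): step: R->4, L=6; F->plug->F->R->B->L->F->refl->B->L'->C->R'->C->plug->C
Char 6 ('C'): step: R->5, L=6; C->plug->C->R->G->L->G->refl->C->L'->H->R'->H->plug->H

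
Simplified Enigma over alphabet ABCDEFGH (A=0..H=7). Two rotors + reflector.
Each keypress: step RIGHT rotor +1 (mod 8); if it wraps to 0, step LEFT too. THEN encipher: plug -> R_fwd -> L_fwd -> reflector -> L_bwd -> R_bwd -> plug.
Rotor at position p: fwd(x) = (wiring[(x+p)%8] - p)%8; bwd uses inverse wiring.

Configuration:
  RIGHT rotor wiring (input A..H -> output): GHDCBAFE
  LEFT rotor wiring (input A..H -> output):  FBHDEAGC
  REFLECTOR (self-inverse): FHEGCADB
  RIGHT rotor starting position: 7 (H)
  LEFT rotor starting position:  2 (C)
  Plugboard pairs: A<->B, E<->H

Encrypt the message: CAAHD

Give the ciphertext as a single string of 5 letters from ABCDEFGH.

Answer: BDFGH

Derivation:
Char 1 ('C'): step: R->0, L->3 (L advanced); C->plug->C->R->D->L->D->refl->G->L'->G->R'->A->plug->B
Char 2 ('A'): step: R->1, L=3; A->plug->B->R->C->L->F->refl->A->L'->A->R'->D->plug->D
Char 3 ('A'): step: R->2, L=3; A->plug->B->R->A->L->A->refl->F->L'->C->R'->F->plug->F
Char 4 ('H'): step: R->3, L=3; H->plug->E->R->B->L->B->refl->H->L'->E->R'->G->plug->G
Char 5 ('D'): step: R->4, L=3; D->plug->D->R->A->L->A->refl->F->L'->C->R'->E->plug->H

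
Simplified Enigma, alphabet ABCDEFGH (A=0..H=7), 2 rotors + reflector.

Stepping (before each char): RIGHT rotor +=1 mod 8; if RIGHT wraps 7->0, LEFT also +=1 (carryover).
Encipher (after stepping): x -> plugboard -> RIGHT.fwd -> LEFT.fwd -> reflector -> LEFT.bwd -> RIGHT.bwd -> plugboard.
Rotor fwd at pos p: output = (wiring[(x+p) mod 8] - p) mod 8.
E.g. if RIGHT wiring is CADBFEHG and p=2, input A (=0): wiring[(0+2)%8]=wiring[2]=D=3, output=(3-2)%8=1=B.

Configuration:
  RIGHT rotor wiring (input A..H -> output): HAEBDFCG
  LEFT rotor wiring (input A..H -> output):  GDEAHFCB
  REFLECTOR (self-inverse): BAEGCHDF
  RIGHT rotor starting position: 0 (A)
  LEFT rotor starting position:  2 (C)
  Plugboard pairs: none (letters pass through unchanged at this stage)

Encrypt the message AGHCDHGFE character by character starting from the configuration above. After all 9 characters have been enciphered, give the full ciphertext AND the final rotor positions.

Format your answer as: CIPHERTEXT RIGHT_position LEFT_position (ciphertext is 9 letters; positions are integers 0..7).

Char 1 ('A'): step: R->1, L=2; A->plug->A->R->H->L->B->refl->A->L'->E->R'->E->plug->E
Char 2 ('G'): step: R->2, L=2; G->plug->G->R->F->L->H->refl->F->L'->C->R'->A->plug->A
Char 3 ('H'): step: R->3, L=2; H->plug->H->R->B->L->G->refl->D->L'->D->R'->E->plug->E
Char 4 ('C'): step: R->4, L=2; C->plug->C->R->G->L->E->refl->C->L'->A->R'->G->plug->G
Char 5 ('D'): step: R->5, L=2; D->plug->D->R->C->L->F->refl->H->L'->F->R'->B->plug->B
Char 6 ('H'): step: R->6, L=2; H->plug->H->R->H->L->B->refl->A->L'->E->R'->A->plug->A
Char 7 ('G'): step: R->7, L=2; G->plug->G->R->G->L->E->refl->C->L'->A->R'->B->plug->B
Char 8 ('F'): step: R->0, L->3 (L advanced); F->plug->F->R->F->L->D->refl->G->L'->E->R'->C->plug->C
Char 9 ('E'): step: R->1, L=3; E->plug->E->R->E->L->G->refl->D->L'->F->R'->G->plug->G
Final: ciphertext=EAEGBABCG, RIGHT=1, LEFT=3

Answer: EAEGBABCG 1 3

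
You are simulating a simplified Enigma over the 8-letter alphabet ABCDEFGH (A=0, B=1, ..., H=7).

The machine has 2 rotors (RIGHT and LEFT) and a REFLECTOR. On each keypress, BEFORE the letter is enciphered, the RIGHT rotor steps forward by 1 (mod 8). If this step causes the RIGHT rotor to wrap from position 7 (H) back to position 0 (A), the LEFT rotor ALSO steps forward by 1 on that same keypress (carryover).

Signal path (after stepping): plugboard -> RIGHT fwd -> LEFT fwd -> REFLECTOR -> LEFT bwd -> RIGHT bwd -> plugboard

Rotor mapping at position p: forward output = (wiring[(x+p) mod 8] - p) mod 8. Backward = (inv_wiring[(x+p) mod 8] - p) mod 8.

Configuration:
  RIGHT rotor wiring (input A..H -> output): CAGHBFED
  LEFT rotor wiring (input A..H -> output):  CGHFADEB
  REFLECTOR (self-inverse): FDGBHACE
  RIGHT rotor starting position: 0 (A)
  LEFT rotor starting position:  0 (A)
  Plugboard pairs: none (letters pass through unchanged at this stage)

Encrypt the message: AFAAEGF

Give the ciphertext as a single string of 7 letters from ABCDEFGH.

Answer: BGHDHCG

Derivation:
Char 1 ('A'): step: R->1, L=0; A->plug->A->R->H->L->B->refl->D->L'->F->R'->B->plug->B
Char 2 ('F'): step: R->2, L=0; F->plug->F->R->B->L->G->refl->C->L'->A->R'->G->plug->G
Char 3 ('A'): step: R->3, L=0; A->plug->A->R->E->L->A->refl->F->L'->D->R'->H->plug->H
Char 4 ('A'): step: R->4, L=0; A->plug->A->R->F->L->D->refl->B->L'->H->R'->D->plug->D
Char 5 ('E'): step: R->5, L=0; E->plug->E->R->D->L->F->refl->A->L'->E->R'->H->plug->H
Char 6 ('G'): step: R->6, L=0; G->plug->G->R->D->L->F->refl->A->L'->E->R'->C->plug->C
Char 7 ('F'): step: R->7, L=0; F->plug->F->R->C->L->H->refl->E->L'->G->R'->G->plug->G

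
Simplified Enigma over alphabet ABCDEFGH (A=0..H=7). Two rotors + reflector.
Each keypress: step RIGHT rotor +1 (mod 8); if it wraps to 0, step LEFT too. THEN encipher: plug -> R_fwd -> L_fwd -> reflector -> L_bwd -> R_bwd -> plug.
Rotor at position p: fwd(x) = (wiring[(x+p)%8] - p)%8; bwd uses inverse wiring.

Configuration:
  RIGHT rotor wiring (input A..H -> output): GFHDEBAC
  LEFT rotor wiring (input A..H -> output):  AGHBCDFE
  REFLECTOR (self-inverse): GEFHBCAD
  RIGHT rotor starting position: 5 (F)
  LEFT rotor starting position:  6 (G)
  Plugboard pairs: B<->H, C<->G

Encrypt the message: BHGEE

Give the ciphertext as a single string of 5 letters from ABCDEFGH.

Char 1 ('B'): step: R->6, L=6; B->plug->H->R->D->L->A->refl->G->L'->B->R'->E->plug->E
Char 2 ('H'): step: R->7, L=6; H->plug->B->R->H->L->F->refl->C->L'->C->R'->G->plug->C
Char 3 ('G'): step: R->0, L->7 (L advanced); G->plug->C->R->H->L->G->refl->A->L'->D->R'->D->plug->D
Char 4 ('E'): step: R->1, L=7; E->plug->E->R->A->L->F->refl->C->L'->E->R'->A->plug->A
Char 5 ('E'): step: R->2, L=7; E->plug->E->R->G->L->E->refl->B->L'->B->R'->B->plug->H

Answer: ECDAH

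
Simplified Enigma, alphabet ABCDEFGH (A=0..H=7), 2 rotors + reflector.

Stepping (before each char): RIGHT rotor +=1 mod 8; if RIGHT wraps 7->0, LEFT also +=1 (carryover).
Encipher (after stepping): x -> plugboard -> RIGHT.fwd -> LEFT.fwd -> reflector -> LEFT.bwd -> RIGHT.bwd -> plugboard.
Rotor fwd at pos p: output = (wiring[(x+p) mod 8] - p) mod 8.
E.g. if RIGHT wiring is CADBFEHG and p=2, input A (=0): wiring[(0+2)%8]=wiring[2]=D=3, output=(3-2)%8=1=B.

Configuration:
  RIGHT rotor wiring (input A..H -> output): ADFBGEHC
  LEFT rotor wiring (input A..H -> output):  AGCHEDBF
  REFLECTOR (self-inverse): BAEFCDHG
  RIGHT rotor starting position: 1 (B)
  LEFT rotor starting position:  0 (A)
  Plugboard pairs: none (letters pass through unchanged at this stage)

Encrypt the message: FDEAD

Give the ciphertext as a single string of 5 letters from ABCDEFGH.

Char 1 ('F'): step: R->2, L=0; F->plug->F->R->A->L->A->refl->B->L'->G->R'->G->plug->G
Char 2 ('D'): step: R->3, L=0; D->plug->D->R->E->L->E->refl->C->L'->C->R'->H->plug->H
Char 3 ('E'): step: R->4, L=0; E->plug->E->R->E->L->E->refl->C->L'->C->R'->A->plug->A
Char 4 ('A'): step: R->5, L=0; A->plug->A->R->H->L->F->refl->D->L'->F->R'->C->plug->C
Char 5 ('D'): step: R->6, L=0; D->plug->D->R->F->L->D->refl->F->L'->H->R'->E->plug->E

Answer: GHACE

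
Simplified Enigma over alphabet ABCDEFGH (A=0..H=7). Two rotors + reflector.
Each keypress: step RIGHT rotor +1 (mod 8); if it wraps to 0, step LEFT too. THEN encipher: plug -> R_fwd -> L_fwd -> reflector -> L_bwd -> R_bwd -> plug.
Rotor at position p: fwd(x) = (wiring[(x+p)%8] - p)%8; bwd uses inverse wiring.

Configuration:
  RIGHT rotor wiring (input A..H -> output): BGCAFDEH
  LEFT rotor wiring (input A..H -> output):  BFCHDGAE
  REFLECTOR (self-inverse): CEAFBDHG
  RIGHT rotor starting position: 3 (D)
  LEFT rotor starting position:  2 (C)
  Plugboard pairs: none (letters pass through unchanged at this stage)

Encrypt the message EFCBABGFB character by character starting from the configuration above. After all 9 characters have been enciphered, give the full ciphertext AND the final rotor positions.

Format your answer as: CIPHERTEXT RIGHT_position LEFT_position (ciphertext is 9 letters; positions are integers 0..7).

Char 1 ('E'): step: R->4, L=2; E->plug->E->R->F->L->C->refl->A->L'->A->R'->C->plug->C
Char 2 ('F'): step: R->5, L=2; F->plug->F->R->F->L->C->refl->A->L'->A->R'->H->plug->H
Char 3 ('C'): step: R->6, L=2; C->plug->C->R->D->L->E->refl->B->L'->C->R'->F->plug->F
Char 4 ('B'): step: R->7, L=2; B->plug->B->R->C->L->B->refl->E->L'->D->R'->D->plug->D
Char 5 ('A'): step: R->0, L->3 (L advanced); A->plug->A->R->B->L->A->refl->C->L'->G->R'->B->plug->B
Char 6 ('B'): step: R->1, L=3; B->plug->B->R->B->L->A->refl->C->L'->G->R'->G->plug->G
Char 7 ('G'): step: R->2, L=3; G->plug->G->R->H->L->H->refl->G->L'->F->R'->F->plug->F
Char 8 ('F'): step: R->3, L=3; F->plug->F->R->G->L->C->refl->A->L'->B->R'->D->plug->D
Char 9 ('B'): step: R->4, L=3; B->plug->B->R->H->L->H->refl->G->L'->F->R'->E->plug->E
Final: ciphertext=CHFDBGFDE, RIGHT=4, LEFT=3

Answer: CHFDBGFDE 4 3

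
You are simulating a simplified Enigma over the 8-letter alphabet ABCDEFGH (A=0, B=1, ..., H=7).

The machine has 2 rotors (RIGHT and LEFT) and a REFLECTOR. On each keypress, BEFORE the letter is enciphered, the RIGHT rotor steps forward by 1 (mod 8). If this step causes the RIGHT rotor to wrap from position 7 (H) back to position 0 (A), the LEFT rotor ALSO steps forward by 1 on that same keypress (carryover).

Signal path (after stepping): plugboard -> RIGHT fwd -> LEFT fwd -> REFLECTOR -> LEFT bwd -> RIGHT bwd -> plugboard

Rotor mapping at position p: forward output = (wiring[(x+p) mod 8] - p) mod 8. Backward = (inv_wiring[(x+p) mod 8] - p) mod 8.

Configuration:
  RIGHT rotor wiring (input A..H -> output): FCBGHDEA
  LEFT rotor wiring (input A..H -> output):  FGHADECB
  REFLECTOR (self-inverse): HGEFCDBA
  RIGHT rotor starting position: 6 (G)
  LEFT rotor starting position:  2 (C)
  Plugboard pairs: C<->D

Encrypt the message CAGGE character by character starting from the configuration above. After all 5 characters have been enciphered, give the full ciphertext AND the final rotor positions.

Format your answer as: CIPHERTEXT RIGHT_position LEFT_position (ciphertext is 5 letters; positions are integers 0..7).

Answer: AEDCG 3 3

Derivation:
Char 1 ('C'): step: R->7, L=2; C->plug->D->R->C->L->B->refl->G->L'->B->R'->A->plug->A
Char 2 ('A'): step: R->0, L->3 (L advanced); A->plug->A->R->F->L->C->refl->E->L'->H->R'->E->plug->E
Char 3 ('G'): step: R->1, L=3; G->plug->G->R->H->L->E->refl->C->L'->F->R'->C->plug->D
Char 4 ('G'): step: R->2, L=3; G->plug->G->R->D->L->H->refl->A->L'->B->R'->D->plug->C
Char 5 ('E'): step: R->3, L=3; E->plug->E->R->F->L->C->refl->E->L'->H->R'->G->plug->G
Final: ciphertext=AEDCG, RIGHT=3, LEFT=3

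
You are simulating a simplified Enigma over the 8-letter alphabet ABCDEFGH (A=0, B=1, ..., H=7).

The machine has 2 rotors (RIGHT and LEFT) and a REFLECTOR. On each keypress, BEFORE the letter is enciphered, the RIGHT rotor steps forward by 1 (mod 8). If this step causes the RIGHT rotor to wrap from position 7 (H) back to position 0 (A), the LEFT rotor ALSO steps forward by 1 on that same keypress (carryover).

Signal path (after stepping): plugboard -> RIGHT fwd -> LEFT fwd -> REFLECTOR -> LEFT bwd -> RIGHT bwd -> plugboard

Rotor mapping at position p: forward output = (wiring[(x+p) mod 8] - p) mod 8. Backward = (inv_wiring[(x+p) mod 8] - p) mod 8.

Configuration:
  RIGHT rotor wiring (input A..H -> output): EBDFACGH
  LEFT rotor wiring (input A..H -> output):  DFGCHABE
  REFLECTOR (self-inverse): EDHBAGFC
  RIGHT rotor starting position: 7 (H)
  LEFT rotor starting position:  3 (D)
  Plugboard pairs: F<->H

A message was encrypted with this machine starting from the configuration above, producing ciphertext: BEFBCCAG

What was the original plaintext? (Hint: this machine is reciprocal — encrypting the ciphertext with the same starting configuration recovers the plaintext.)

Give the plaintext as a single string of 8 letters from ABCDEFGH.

Answer: CFGFGDEH

Derivation:
Char 1 ('B'): step: R->0, L->4 (L advanced); B->plug->B->R->B->L->E->refl->A->L'->D->R'->C->plug->C
Char 2 ('E'): step: R->1, L=4; E->plug->E->R->B->L->E->refl->A->L'->D->R'->H->plug->F
Char 3 ('F'): step: R->2, L=4; F->plug->H->R->H->L->G->refl->F->L'->C->R'->G->plug->G
Char 4 ('B'): step: R->3, L=4; B->plug->B->R->F->L->B->refl->D->L'->A->R'->H->plug->F
Char 5 ('C'): step: R->4, L=4; C->plug->C->R->C->L->F->refl->G->L'->H->R'->G->plug->G
Char 6 ('C'): step: R->5, L=4; C->plug->C->R->C->L->F->refl->G->L'->H->R'->D->plug->D
Char 7 ('A'): step: R->6, L=4; A->plug->A->R->A->L->D->refl->B->L'->F->R'->E->plug->E
Char 8 ('G'): step: R->7, L=4; G->plug->G->R->D->L->A->refl->E->L'->B->R'->F->plug->H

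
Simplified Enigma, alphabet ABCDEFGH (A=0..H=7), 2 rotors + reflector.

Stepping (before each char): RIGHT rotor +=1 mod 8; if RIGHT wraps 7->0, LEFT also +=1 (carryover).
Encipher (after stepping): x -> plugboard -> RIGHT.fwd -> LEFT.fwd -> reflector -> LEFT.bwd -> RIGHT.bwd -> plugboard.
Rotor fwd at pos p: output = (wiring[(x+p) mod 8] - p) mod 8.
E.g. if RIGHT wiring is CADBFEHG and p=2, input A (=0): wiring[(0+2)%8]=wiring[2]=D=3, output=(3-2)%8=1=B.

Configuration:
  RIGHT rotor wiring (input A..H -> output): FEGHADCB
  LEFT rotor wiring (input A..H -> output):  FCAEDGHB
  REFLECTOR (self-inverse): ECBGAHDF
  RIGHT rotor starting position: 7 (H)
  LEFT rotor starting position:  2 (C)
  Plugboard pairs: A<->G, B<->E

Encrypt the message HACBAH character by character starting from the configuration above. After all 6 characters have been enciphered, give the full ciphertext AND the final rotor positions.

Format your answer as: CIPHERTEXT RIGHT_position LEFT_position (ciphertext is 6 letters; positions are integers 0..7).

Char 1 ('H'): step: R->0, L->3 (L advanced); H->plug->H->R->B->L->A->refl->E->L'->D->R'->F->plug->F
Char 2 ('A'): step: R->1, L=3; A->plug->G->R->A->L->B->refl->C->L'->F->R'->B->plug->E
Char 3 ('C'): step: R->2, L=3; C->plug->C->R->G->L->H->refl->F->L'->H->R'->F->plug->F
Char 4 ('B'): step: R->3, L=3; B->plug->E->R->G->L->H->refl->F->L'->H->R'->D->plug->D
Char 5 ('A'): step: R->4, L=3; A->plug->G->R->C->L->D->refl->G->L'->E->R'->A->plug->G
Char 6 ('H'): step: R->5, L=3; H->plug->H->R->D->L->E->refl->A->L'->B->R'->F->plug->F
Final: ciphertext=FEFDGF, RIGHT=5, LEFT=3

Answer: FEFDGF 5 3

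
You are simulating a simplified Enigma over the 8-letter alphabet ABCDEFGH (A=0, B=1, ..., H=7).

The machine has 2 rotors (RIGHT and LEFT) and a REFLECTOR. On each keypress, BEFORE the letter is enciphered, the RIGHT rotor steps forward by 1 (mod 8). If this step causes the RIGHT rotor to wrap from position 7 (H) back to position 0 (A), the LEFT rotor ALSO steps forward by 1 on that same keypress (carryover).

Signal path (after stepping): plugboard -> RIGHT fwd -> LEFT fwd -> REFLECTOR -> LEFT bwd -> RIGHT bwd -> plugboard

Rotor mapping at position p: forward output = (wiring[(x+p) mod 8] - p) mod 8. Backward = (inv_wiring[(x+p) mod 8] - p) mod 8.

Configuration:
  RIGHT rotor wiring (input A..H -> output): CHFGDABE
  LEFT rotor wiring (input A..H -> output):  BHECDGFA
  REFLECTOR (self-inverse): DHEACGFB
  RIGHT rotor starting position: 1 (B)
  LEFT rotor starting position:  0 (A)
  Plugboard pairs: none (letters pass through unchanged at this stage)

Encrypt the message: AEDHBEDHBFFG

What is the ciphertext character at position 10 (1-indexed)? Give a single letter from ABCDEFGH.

Char 1 ('A'): step: R->2, L=0; A->plug->A->R->D->L->C->refl->E->L'->C->R'->F->plug->F
Char 2 ('E'): step: R->3, L=0; E->plug->E->R->B->L->H->refl->B->L'->A->R'->B->plug->B
Char 3 ('D'): step: R->4, L=0; D->plug->D->R->A->L->B->refl->H->L'->B->R'->G->plug->G
Char 4 ('H'): step: R->5, L=0; H->plug->H->R->G->L->F->refl->G->L'->F->R'->D->plug->D
Char 5 ('B'): step: R->6, L=0; B->plug->B->R->G->L->F->refl->G->L'->F->R'->G->plug->G
Char 6 ('E'): step: R->7, L=0; E->plug->E->R->H->L->A->refl->D->L'->E->R'->F->plug->F
Char 7 ('D'): step: R->0, L->1 (L advanced); D->plug->D->R->G->L->H->refl->B->L'->C->R'->A->plug->A
Char 8 ('H'): step: R->1, L=1; H->plug->H->R->B->L->D->refl->A->L'->H->R'->E->plug->E
Char 9 ('B'): step: R->2, L=1; B->plug->B->R->E->L->F->refl->G->L'->A->R'->G->plug->G
Char 10 ('F'): step: R->3, L=1; F->plug->F->R->H->L->A->refl->D->L'->B->R'->E->plug->E

E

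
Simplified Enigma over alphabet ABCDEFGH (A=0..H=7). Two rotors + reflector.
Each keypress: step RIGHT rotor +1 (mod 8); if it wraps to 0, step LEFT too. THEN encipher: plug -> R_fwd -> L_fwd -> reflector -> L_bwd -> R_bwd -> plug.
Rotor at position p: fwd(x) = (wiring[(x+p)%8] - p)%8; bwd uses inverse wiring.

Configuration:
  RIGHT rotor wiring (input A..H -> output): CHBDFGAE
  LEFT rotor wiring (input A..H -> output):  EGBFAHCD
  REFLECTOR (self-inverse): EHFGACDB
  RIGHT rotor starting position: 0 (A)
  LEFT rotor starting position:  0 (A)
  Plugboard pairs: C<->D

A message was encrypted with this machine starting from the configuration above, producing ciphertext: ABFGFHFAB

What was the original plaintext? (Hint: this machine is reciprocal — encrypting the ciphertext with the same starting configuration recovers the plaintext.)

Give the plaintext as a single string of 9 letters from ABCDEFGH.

Answer: GAEBHDBDA

Derivation:
Char 1 ('A'): step: R->1, L=0; A->plug->A->R->G->L->C->refl->F->L'->D->R'->G->plug->G
Char 2 ('B'): step: R->2, L=0; B->plug->B->R->B->L->G->refl->D->L'->H->R'->A->plug->A
Char 3 ('F'): step: R->3, L=0; F->plug->F->R->H->L->D->refl->G->L'->B->R'->E->plug->E
Char 4 ('G'): step: R->4, L=0; G->plug->G->R->F->L->H->refl->B->L'->C->R'->B->plug->B
Char 5 ('F'): step: R->5, L=0; F->plug->F->R->E->L->A->refl->E->L'->A->R'->H->plug->H
Char 6 ('H'): step: R->6, L=0; H->plug->H->R->A->L->E->refl->A->L'->E->R'->C->plug->D
Char 7 ('F'): step: R->7, L=0; F->plug->F->R->G->L->C->refl->F->L'->D->R'->B->plug->B
Char 8 ('A'): step: R->0, L->1 (L advanced); A->plug->A->R->C->L->E->refl->A->L'->B->R'->C->plug->D
Char 9 ('B'): step: R->1, L=1; B->plug->B->R->A->L->F->refl->C->L'->G->R'->A->plug->A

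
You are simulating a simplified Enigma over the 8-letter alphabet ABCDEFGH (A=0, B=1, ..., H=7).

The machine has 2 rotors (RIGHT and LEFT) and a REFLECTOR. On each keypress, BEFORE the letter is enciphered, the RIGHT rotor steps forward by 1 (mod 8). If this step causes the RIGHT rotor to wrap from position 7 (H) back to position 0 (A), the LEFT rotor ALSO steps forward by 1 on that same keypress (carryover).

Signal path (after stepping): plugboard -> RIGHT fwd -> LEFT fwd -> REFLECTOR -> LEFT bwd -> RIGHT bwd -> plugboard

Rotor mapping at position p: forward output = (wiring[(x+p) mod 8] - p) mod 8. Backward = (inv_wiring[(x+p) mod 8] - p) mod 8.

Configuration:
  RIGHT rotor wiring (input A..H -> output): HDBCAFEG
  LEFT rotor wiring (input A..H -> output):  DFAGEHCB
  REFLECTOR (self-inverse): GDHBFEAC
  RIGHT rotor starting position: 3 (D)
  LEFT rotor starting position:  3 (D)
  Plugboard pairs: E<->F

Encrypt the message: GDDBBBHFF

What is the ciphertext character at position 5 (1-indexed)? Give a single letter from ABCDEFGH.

Char 1 ('G'): step: R->4, L=3; G->plug->G->R->F->L->A->refl->G->L'->E->R'->A->plug->A
Char 2 ('D'): step: R->5, L=3; D->plug->D->R->C->L->E->refl->F->L'->H->R'->B->plug->B
Char 3 ('D'): step: R->6, L=3; D->plug->D->R->F->L->A->refl->G->L'->E->R'->F->plug->E
Char 4 ('B'): step: R->7, L=3; B->plug->B->R->A->L->D->refl->B->L'->B->R'->F->plug->E
Char 5 ('B'): step: R->0, L->4 (L advanced); B->plug->B->R->D->L->F->refl->E->L'->G->R'->H->plug->H

H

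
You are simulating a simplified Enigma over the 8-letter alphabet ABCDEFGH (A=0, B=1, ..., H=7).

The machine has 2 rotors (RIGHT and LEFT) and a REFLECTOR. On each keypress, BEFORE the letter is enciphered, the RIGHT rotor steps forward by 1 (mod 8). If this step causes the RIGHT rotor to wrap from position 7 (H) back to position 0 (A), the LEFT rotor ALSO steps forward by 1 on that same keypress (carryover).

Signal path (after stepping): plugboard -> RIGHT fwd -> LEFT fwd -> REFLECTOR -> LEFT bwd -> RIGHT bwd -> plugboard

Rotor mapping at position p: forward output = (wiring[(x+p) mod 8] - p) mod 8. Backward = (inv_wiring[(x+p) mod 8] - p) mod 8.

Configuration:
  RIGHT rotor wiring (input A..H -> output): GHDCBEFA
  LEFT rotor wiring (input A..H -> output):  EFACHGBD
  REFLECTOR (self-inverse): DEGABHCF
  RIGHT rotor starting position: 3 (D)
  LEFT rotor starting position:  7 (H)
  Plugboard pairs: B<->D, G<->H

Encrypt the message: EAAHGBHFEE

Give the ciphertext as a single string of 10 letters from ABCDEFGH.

Char 1 ('E'): step: R->4, L=7; E->plug->E->R->C->L->G->refl->C->L'->H->R'->G->plug->H
Char 2 ('A'): step: R->5, L=7; A->plug->A->R->H->L->C->refl->G->L'->C->R'->E->plug->E
Char 3 ('A'): step: R->6, L=7; A->plug->A->R->H->L->C->refl->G->L'->C->R'->B->plug->D
Char 4 ('H'): step: R->7, L=7; H->plug->G->R->F->L->A->refl->D->L'->E->R'->D->plug->B
Char 5 ('G'): step: R->0, L->0 (L advanced); G->plug->H->R->A->L->E->refl->B->L'->G->R'->A->plug->A
Char 6 ('B'): step: R->1, L=0; B->plug->D->R->A->L->E->refl->B->L'->G->R'->A->plug->A
Char 7 ('H'): step: R->2, L=0; H->plug->G->R->E->L->H->refl->F->L'->B->R'->A->plug->A
Char 8 ('F'): step: R->3, L=0; F->plug->F->R->D->L->C->refl->G->L'->F->R'->E->plug->E
Char 9 ('E'): step: R->4, L=0; E->plug->E->R->C->L->A->refl->D->L'->H->R'->G->plug->H
Char 10 ('E'): step: R->5, L=0; E->plug->E->R->C->L->A->refl->D->L'->H->R'->A->plug->A

Answer: HEDBAAAEHA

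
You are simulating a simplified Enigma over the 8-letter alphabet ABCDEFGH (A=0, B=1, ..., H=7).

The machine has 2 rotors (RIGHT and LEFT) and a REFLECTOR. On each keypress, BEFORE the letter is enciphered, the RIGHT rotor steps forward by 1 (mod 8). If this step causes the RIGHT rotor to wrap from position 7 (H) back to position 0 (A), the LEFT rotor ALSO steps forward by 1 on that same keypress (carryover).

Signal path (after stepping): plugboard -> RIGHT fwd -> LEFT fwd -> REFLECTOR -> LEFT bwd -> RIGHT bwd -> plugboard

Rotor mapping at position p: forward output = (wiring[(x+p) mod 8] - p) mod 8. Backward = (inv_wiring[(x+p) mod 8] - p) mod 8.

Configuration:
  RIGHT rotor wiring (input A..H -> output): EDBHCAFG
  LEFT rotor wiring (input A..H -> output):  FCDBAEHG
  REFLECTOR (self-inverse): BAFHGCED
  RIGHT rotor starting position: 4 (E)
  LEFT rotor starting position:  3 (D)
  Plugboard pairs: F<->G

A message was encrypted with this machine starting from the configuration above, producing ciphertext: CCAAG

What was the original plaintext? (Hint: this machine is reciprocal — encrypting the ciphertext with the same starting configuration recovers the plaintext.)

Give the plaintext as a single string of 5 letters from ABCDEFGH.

Char 1 ('C'): step: R->5, L=3; C->plug->C->R->B->L->F->refl->C->L'->F->R'->H->plug->H
Char 2 ('C'): step: R->6, L=3; C->plug->C->R->G->L->H->refl->D->L'->E->R'->G->plug->F
Char 3 ('A'): step: R->7, L=3; A->plug->A->R->H->L->A->refl->B->L'->C->R'->D->plug->D
Char 4 ('A'): step: R->0, L->4 (L advanced); A->plug->A->R->E->L->B->refl->A->L'->B->R'->C->plug->C
Char 5 ('G'): step: R->1, L=4; G->plug->F->R->E->L->B->refl->A->L'->B->R'->D->plug->D

Answer: HFDCD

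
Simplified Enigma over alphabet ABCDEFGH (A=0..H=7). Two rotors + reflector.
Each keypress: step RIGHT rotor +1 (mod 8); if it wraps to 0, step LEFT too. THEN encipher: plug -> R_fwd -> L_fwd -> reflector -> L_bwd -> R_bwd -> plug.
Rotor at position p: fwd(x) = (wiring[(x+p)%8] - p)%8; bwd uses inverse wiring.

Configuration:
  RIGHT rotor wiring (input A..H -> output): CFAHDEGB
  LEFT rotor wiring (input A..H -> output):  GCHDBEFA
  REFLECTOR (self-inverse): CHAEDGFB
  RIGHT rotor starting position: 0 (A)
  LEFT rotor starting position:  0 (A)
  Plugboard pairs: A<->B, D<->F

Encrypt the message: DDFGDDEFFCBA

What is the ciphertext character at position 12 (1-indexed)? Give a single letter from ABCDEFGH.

Char 1 ('D'): step: R->1, L=0; D->plug->F->R->F->L->E->refl->D->L'->D->R'->E->plug->E
Char 2 ('D'): step: R->2, L=0; D->plug->F->R->H->L->A->refl->C->L'->B->R'->C->plug->C
Char 3 ('F'): step: R->3, L=0; F->plug->D->R->D->L->D->refl->E->L'->F->R'->H->plug->H
Char 4 ('G'): step: R->4, L=0; G->plug->G->R->E->L->B->refl->H->L'->C->R'->C->plug->C
Char 5 ('D'): step: R->5, L=0; D->plug->F->R->D->L->D->refl->E->L'->F->R'->D->plug->F
Char 6 ('D'): step: R->6, L=0; D->plug->F->R->B->L->C->refl->A->L'->H->R'->D->plug->F
Char 7 ('E'): step: R->7, L=0; E->plug->E->R->A->L->G->refl->F->L'->G->R'->C->plug->C
Char 8 ('F'): step: R->0, L->1 (L advanced); F->plug->D->R->H->L->F->refl->G->L'->B->R'->H->plug->H
Char 9 ('F'): step: R->1, L=1; F->plug->D->R->C->L->C->refl->A->L'->D->R'->E->plug->E
Char 10 ('C'): step: R->2, L=1; C->plug->C->R->B->L->G->refl->F->L'->H->R'->F->plug->D
Char 11 ('B'): step: R->3, L=1; B->plug->A->R->E->L->D->refl->E->L'->F->R'->H->plug->H
Char 12 ('A'): step: R->4, L=1; A->plug->B->R->A->L->B->refl->H->L'->G->R'->E->plug->E

E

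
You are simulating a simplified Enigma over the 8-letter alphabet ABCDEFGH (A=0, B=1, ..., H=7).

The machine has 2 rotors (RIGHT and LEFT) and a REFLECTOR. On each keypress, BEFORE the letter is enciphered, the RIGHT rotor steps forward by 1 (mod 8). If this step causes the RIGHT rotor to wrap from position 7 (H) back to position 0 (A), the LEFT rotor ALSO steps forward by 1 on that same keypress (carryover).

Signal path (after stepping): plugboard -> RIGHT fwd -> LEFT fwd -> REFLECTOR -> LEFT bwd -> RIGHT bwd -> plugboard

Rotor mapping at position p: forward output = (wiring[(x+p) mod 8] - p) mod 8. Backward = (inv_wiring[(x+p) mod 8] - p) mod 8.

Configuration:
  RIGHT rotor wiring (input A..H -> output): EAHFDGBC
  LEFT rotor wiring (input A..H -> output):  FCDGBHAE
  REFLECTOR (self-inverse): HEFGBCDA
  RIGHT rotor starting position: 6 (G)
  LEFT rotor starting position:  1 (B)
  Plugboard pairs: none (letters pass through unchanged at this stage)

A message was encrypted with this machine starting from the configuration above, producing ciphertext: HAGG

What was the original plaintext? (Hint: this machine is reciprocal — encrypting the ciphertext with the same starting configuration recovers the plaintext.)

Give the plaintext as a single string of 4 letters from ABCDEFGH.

Char 1 ('H'): step: R->7, L=1; H->plug->H->R->C->L->F->refl->C->L'->B->R'->C->plug->C
Char 2 ('A'): step: R->0, L->2 (L advanced); A->plug->A->R->E->L->G->refl->D->L'->G->R'->F->plug->F
Char 3 ('G'): step: R->1, L=2; G->plug->G->R->B->L->E->refl->B->L'->A->R'->F->plug->F
Char 4 ('G'): step: R->2, L=2; G->plug->G->R->C->L->H->refl->A->L'->H->R'->E->plug->E

Answer: CFFE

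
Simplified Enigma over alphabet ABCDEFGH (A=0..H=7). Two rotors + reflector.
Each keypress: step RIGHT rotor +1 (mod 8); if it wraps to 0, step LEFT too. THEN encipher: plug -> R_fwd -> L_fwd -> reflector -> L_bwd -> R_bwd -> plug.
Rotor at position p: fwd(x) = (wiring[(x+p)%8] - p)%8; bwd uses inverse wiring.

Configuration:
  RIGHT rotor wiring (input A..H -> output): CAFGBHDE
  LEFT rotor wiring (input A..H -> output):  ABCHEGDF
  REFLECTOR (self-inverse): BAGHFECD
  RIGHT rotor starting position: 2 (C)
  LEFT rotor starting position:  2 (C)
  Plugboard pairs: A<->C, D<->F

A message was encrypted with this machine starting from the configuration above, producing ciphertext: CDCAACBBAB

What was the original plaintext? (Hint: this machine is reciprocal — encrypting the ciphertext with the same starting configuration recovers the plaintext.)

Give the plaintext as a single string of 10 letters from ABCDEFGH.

Answer: EFBDBDEHBG

Derivation:
Char 1 ('C'): step: R->3, L=2; C->plug->A->R->D->L->E->refl->F->L'->B->R'->E->plug->E
Char 2 ('D'): step: R->4, L=2; D->plug->F->R->E->L->B->refl->A->L'->A->R'->D->plug->F
Char 3 ('C'): step: R->5, L=2; C->plug->A->R->C->L->C->refl->G->L'->G->R'->B->plug->B
Char 4 ('A'): step: R->6, L=2; A->plug->C->R->E->L->B->refl->A->L'->A->R'->F->plug->D
Char 5 ('A'): step: R->7, L=2; A->plug->C->R->B->L->F->refl->E->L'->D->R'->B->plug->B
Char 6 ('C'): step: R->0, L->3 (L advanced); C->plug->A->R->C->L->D->refl->H->L'->H->R'->F->plug->D
Char 7 ('B'): step: R->1, L=3; B->plug->B->R->E->L->C->refl->G->L'->G->R'->E->plug->E
Char 8 ('B'): step: R->2, L=3; B->plug->B->R->E->L->C->refl->G->L'->G->R'->H->plug->H
Char 9 ('A'): step: R->3, L=3; A->plug->C->R->E->L->C->refl->G->L'->G->R'->B->plug->B
Char 10 ('B'): step: R->4, L=3; B->plug->B->R->D->L->A->refl->B->L'->B->R'->G->plug->G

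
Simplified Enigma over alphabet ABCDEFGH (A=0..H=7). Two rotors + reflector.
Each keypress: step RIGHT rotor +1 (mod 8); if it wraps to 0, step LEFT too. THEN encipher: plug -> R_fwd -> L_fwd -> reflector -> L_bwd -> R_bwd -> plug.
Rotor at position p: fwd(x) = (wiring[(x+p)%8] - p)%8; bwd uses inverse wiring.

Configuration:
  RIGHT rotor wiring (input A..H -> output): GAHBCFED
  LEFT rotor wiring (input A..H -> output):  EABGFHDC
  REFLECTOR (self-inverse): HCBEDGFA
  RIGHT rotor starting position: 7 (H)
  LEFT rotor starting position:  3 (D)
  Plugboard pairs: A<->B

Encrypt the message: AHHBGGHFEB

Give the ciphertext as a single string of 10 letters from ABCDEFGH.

Answer: CDDFBFCGDF

Derivation:
Char 1 ('A'): step: R->0, L->4 (L advanced); A->plug->B->R->A->L->B->refl->C->L'->H->R'->C->plug->C
Char 2 ('H'): step: R->1, L=4; H->plug->H->R->F->L->E->refl->D->L'->B->R'->D->plug->D
Char 3 ('H'): step: R->2, L=4; H->plug->H->R->G->L->F->refl->G->L'->D->R'->D->plug->D
Char 4 ('B'): step: R->3, L=4; B->plug->A->R->G->L->F->refl->G->L'->D->R'->F->plug->F
Char 5 ('G'): step: R->4, L=4; G->plug->G->R->D->L->G->refl->F->L'->G->R'->A->plug->B
Char 6 ('G'): step: R->5, L=4; G->plug->G->R->E->L->A->refl->H->L'->C->R'->F->plug->F
Char 7 ('H'): step: R->6, L=4; H->plug->H->R->H->L->C->refl->B->L'->A->R'->C->plug->C
Char 8 ('F'): step: R->7, L=4; F->plug->F->R->D->L->G->refl->F->L'->G->R'->G->plug->G
Char 9 ('E'): step: R->0, L->5 (L advanced); E->plug->E->R->C->L->F->refl->G->L'->B->R'->D->plug->D
Char 10 ('B'): step: R->1, L=5; B->plug->A->R->H->L->A->refl->H->L'->D->R'->F->plug->F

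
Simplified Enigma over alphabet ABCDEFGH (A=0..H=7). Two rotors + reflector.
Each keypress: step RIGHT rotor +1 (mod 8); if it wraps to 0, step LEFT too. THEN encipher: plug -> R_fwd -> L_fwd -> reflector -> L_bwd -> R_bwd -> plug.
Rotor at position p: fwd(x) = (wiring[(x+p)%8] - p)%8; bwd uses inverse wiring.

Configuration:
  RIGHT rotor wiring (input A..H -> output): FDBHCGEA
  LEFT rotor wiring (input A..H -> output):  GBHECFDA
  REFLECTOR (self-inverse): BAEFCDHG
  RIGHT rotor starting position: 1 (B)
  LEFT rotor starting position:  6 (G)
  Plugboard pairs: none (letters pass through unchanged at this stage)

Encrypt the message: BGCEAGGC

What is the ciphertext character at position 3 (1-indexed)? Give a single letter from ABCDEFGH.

Char 1 ('B'): step: R->2, L=6; B->plug->B->R->F->L->G->refl->H->L'->H->R'->A->plug->A
Char 2 ('G'): step: R->3, L=6; G->plug->G->R->A->L->F->refl->D->L'->D->R'->C->plug->C
Char 3 ('C'): step: R->4, L=6; C->plug->C->R->A->L->F->refl->D->L'->D->R'->H->plug->H

H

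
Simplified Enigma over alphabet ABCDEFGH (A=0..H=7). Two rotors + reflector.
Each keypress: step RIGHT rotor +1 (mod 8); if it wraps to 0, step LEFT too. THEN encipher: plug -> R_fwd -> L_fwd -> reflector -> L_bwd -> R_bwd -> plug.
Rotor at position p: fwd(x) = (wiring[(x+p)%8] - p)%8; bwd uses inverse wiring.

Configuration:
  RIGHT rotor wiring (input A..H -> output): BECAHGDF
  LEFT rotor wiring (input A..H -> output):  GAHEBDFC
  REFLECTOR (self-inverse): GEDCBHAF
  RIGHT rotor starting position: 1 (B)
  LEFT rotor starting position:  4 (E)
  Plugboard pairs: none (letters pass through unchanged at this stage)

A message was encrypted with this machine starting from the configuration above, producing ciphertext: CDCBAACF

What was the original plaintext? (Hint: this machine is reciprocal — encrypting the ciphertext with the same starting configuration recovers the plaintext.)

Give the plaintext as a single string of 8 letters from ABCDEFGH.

Answer: HGADFHFD

Derivation:
Char 1 ('C'): step: R->2, L=4; C->plug->C->R->F->L->E->refl->B->L'->C->R'->H->plug->H
Char 2 ('D'): step: R->3, L=4; D->plug->D->R->A->L->F->refl->H->L'->B->R'->G->plug->G
Char 3 ('C'): step: R->4, L=4; C->plug->C->R->H->L->A->refl->G->L'->D->R'->A->plug->A
Char 4 ('B'): step: R->5, L=4; B->plug->B->R->G->L->D->refl->C->L'->E->R'->D->plug->D
Char 5 ('A'): step: R->6, L=4; A->plug->A->R->F->L->E->refl->B->L'->C->R'->F->plug->F
Char 6 ('A'): step: R->7, L=4; A->plug->A->R->G->L->D->refl->C->L'->E->R'->H->plug->H
Char 7 ('C'): step: R->0, L->5 (L advanced); C->plug->C->R->C->L->F->refl->H->L'->G->R'->F->plug->F
Char 8 ('F'): step: R->1, L=5; F->plug->F->R->C->L->F->refl->H->L'->G->R'->D->plug->D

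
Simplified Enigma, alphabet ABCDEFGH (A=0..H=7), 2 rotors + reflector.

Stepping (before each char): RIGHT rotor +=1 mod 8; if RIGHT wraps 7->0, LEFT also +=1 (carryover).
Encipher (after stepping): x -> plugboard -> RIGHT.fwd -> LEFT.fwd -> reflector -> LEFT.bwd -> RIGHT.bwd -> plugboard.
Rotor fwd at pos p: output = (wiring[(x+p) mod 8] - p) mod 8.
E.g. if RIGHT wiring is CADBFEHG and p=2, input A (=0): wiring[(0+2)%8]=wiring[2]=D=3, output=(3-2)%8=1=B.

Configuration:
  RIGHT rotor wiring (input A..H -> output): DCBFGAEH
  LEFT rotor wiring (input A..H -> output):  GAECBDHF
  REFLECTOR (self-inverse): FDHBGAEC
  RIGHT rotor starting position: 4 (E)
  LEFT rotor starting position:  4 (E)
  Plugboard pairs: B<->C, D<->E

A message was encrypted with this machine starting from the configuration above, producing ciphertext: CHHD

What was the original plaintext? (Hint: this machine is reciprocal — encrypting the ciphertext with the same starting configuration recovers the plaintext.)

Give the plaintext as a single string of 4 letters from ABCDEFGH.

Char 1 ('C'): step: R->5, L=4; C->plug->B->R->H->L->G->refl->E->L'->F->R'->E->plug->D
Char 2 ('H'): step: R->6, L=4; H->plug->H->R->C->L->D->refl->B->L'->D->R'->E->plug->D
Char 3 ('H'): step: R->7, L=4; H->plug->H->R->F->L->E->refl->G->L'->H->R'->F->plug->F
Char 4 ('D'): step: R->0, L->5 (L advanced); D->plug->E->R->G->L->F->refl->A->L'->C->R'->B->plug->C

Answer: DDFC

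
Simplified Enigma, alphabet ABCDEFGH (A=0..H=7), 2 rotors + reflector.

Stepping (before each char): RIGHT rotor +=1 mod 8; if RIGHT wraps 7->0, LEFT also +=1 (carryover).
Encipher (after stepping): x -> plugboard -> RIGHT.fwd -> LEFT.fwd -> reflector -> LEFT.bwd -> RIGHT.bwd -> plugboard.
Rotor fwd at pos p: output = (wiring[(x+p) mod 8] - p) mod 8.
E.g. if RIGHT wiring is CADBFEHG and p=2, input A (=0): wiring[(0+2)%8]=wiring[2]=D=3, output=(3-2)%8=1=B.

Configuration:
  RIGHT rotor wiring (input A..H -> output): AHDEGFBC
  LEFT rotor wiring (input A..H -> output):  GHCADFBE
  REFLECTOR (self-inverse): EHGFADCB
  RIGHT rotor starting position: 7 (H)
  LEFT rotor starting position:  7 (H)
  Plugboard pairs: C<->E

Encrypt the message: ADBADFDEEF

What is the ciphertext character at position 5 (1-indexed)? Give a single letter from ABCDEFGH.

Char 1 ('A'): step: R->0, L->0 (L advanced); A->plug->A->R->A->L->G->refl->C->L'->C->R'->H->plug->H
Char 2 ('D'): step: R->1, L=0; D->plug->D->R->F->L->F->refl->D->L'->E->R'->E->plug->C
Char 3 ('B'): step: R->2, L=0; B->plug->B->R->C->L->C->refl->G->L'->A->R'->F->plug->F
Char 4 ('A'): step: R->3, L=0; A->plug->A->R->B->L->H->refl->B->L'->G->R'->D->plug->D
Char 5 ('D'): step: R->4, L=0; D->plug->D->R->G->L->B->refl->H->L'->B->R'->B->plug->B

B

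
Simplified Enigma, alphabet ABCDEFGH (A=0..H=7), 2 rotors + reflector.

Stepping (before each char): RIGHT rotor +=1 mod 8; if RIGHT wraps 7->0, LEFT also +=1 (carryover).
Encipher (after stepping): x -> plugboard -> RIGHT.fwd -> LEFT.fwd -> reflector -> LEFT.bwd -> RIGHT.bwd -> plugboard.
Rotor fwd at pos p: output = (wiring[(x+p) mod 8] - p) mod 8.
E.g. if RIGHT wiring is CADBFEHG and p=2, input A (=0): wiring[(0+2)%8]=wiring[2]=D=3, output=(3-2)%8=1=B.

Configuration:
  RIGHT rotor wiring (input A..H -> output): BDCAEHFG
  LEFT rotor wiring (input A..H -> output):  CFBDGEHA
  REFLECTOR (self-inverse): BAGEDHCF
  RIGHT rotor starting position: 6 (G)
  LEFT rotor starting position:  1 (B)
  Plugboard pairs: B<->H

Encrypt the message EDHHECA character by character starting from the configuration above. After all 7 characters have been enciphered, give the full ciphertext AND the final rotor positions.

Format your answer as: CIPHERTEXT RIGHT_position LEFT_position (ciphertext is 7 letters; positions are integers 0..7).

Answer: AEEBAGB 5 2

Derivation:
Char 1 ('E'): step: R->7, L=1; E->plug->E->R->B->L->A->refl->B->L'->H->R'->A->plug->A
Char 2 ('D'): step: R->0, L->2 (L advanced); D->plug->D->R->A->L->H->refl->F->L'->E->R'->E->plug->E
Char 3 ('H'): step: R->1, L=2; H->plug->B->R->B->L->B->refl->A->L'->G->R'->E->plug->E
Char 4 ('H'): step: R->2, L=2; H->plug->B->R->G->L->A->refl->B->L'->B->R'->H->plug->B
Char 5 ('E'): step: R->3, L=2; E->plug->E->R->D->L->C->refl->G->L'->F->R'->A->plug->A
Char 6 ('C'): step: R->4, L=2; C->plug->C->R->B->L->B->refl->A->L'->G->R'->G->plug->G
Char 7 ('A'): step: R->5, L=2; A->plug->A->R->C->L->E->refl->D->L'->H->R'->H->plug->B
Final: ciphertext=AEEBAGB, RIGHT=5, LEFT=2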